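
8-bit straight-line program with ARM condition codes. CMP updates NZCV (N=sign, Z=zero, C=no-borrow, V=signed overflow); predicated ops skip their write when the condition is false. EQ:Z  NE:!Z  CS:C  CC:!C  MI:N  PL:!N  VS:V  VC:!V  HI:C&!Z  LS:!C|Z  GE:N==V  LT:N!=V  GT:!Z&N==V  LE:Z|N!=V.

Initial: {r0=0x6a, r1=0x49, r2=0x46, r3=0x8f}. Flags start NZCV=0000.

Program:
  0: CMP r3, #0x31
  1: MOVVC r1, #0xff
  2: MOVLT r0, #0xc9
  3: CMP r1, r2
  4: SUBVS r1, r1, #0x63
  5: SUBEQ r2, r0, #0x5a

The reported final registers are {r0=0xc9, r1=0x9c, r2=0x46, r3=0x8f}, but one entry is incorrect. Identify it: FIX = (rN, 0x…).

FIX = (r1, 0x49)

0: ✓ CMP  NZCV=0011
1: · MOVVC
2: ✓ MOVLT  r0←0xc9
3: ✓ CMP  NZCV=0010
4: · SUBVS
5: · SUBEQ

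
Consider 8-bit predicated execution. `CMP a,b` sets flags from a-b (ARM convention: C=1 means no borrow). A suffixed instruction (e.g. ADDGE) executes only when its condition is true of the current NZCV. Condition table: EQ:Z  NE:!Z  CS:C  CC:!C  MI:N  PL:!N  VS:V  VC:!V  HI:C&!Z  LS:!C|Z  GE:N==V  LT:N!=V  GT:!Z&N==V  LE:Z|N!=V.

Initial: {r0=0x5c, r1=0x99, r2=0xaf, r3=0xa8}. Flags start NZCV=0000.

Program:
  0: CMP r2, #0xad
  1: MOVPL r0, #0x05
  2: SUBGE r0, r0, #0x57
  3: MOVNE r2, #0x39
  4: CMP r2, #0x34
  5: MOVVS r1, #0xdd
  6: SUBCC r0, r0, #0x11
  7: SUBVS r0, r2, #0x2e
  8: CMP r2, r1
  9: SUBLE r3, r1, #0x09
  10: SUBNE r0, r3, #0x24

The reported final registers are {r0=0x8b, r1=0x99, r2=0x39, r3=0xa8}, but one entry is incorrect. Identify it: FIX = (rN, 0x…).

[0] flags=0010 → (cmp)
[1] flags=0010 PL?T → r0=0x05
[2] flags=0010 GE?T → r0=0xae
[3] flags=0010 NE?T → r2=0x39
[4] flags=0010 → (cmp)
[5] flags=0010 VS?F → skip
[6] flags=0010 CC?F → skip
[7] flags=0010 VS?F → skip
[8] flags=1001 → (cmp)
[9] flags=1001 LE?F → skip
[10] flags=1001 NE?T → r0=0x84

FIX = (r0, 0x84)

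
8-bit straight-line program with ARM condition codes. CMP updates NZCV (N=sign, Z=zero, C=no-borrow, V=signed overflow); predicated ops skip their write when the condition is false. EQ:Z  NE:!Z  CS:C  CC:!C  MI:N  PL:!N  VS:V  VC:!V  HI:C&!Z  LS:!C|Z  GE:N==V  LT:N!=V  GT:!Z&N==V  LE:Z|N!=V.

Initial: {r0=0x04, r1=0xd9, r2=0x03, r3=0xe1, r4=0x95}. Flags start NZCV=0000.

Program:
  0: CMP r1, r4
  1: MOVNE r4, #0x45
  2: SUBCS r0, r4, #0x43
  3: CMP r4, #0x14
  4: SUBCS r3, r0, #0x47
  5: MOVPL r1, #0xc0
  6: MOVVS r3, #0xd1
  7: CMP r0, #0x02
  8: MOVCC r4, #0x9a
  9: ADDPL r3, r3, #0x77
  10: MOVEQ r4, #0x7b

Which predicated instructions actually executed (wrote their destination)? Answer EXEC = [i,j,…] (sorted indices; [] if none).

0: ✓ CMP  NZCV=0010
1: ✓ MOVNE  r4←0x45
2: ✓ SUBCS  r0←0x02
3: ✓ CMP  NZCV=0010
4: ✓ SUBCS  r3←0xbb
5: ✓ MOVPL  r1←0xc0
6: · MOVVS
7: ✓ CMP  NZCV=0110
8: · MOVCC
9: ✓ ADDPL  r3←0x32
10: ✓ MOVEQ  r4←0x7b

EXEC = [1,2,4,5,9,10]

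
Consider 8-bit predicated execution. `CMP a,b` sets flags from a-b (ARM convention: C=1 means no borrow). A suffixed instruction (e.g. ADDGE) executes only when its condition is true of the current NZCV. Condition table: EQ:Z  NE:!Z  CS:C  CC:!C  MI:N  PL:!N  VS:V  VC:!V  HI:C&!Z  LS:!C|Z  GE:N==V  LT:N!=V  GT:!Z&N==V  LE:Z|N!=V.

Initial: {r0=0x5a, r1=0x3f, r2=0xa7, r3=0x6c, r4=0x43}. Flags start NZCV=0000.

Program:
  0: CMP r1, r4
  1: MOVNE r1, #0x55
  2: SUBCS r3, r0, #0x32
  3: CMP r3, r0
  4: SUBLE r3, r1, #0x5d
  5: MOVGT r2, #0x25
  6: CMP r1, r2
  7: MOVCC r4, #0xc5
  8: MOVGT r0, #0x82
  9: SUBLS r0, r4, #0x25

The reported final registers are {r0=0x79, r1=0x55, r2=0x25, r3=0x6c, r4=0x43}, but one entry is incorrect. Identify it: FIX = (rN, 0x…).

FIX = (r0, 0x82)

[0] flags=1000 → (cmp)
[1] flags=1000 NE?T → r1=0x55
[2] flags=1000 CS?F → skip
[3] flags=0010 → (cmp)
[4] flags=0010 LE?F → skip
[5] flags=0010 GT?T → r2=0x25
[6] flags=0010 → (cmp)
[7] flags=0010 CC?F → skip
[8] flags=0010 GT?T → r0=0x82
[9] flags=0010 LS?F → skip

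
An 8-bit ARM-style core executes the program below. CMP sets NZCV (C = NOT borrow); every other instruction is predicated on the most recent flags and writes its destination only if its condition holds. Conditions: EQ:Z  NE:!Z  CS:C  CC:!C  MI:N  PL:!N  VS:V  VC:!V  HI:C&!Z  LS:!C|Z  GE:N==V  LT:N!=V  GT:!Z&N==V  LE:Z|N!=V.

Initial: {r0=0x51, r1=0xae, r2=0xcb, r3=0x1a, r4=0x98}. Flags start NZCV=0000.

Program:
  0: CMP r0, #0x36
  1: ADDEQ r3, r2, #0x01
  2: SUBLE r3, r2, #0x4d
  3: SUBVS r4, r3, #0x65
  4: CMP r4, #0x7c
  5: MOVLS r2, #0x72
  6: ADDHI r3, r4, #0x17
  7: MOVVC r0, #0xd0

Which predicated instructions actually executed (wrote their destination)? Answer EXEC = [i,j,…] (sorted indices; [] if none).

EXEC = [6]

[0] flags=0010 → (cmp)
[1] flags=0010 EQ?F → skip
[2] flags=0010 LE?F → skip
[3] flags=0010 VS?F → skip
[4] flags=0011 → (cmp)
[5] flags=0011 LS?F → skip
[6] flags=0011 HI?T → r3=0xaf
[7] flags=0011 VC?F → skip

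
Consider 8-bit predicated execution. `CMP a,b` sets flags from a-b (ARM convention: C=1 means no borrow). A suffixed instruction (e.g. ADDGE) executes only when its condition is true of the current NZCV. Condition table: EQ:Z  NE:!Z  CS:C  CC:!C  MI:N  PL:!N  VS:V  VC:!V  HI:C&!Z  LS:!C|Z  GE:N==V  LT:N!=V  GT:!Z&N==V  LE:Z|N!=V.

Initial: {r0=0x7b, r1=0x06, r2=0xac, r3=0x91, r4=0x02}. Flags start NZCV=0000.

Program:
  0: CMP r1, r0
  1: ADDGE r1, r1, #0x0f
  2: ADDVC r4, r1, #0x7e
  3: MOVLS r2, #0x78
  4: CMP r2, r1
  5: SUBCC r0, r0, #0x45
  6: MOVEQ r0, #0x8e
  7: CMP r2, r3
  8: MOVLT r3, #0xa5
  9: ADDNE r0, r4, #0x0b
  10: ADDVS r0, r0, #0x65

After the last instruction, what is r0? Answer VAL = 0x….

VAL = 0xf4

[0] flags=1000 → (cmp)
[1] flags=1000 GE?F → skip
[2] flags=1000 VC?T → r4=0x84
[3] flags=1000 LS?T → r2=0x78
[4] flags=0010 → (cmp)
[5] flags=0010 CC?F → skip
[6] flags=0010 EQ?F → skip
[7] flags=1001 → (cmp)
[8] flags=1001 LT?F → skip
[9] flags=1001 NE?T → r0=0x8f
[10] flags=1001 VS?T → r0=0xf4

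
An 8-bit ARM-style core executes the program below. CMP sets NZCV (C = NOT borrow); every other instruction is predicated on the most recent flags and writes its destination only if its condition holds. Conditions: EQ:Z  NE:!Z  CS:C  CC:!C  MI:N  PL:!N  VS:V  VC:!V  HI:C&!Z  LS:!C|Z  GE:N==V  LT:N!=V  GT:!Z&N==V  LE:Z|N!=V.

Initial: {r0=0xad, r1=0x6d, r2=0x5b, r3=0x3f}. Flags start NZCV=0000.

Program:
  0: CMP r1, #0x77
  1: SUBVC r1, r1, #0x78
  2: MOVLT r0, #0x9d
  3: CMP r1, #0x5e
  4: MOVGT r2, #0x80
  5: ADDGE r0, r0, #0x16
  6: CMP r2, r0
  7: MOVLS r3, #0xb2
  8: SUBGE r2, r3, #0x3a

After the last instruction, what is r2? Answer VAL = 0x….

[0] flags=1000 → (cmp)
[1] flags=1000 VC?T → r1=0xf5
[2] flags=1000 LT?T → r0=0x9d
[3] flags=1010 → (cmp)
[4] flags=1010 GT?F → skip
[5] flags=1010 GE?F → skip
[6] flags=1001 → (cmp)
[7] flags=1001 LS?T → r3=0xb2
[8] flags=1001 GE?T → r2=0x78

VAL = 0x78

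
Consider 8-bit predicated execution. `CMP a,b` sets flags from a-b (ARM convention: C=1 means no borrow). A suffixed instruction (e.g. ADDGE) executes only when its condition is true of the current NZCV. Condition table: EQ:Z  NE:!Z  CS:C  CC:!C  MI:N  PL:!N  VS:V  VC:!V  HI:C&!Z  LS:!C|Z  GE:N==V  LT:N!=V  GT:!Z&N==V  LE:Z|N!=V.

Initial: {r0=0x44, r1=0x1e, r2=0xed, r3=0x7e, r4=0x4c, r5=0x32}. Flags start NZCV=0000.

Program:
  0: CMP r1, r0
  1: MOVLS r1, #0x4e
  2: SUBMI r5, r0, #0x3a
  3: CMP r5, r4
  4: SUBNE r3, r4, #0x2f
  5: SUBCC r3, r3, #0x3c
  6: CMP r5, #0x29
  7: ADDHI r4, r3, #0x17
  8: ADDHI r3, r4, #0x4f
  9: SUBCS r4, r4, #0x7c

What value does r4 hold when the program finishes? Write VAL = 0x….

0: ✓ CMP  NZCV=1000
1: ✓ MOVLS  r1←0x4e
2: ✓ SUBMI  r5←0x0a
3: ✓ CMP  NZCV=1000
4: ✓ SUBNE  r3←0x1d
5: ✓ SUBCC  r3←0xe1
6: ✓ CMP  NZCV=1000
7: · ADDHI
8: · ADDHI
9: · SUBCS

VAL = 0x4c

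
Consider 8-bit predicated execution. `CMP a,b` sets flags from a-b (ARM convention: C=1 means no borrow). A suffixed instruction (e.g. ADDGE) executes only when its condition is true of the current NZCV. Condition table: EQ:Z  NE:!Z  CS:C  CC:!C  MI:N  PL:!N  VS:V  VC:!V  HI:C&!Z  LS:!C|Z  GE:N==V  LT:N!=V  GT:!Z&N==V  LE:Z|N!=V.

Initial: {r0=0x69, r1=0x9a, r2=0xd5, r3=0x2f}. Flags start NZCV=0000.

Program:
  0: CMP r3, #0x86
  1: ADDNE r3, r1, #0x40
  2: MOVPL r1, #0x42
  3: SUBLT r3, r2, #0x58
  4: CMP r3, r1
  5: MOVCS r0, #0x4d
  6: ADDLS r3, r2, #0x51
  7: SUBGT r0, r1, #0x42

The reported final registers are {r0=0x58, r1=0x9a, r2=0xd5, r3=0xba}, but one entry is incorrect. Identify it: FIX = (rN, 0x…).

0: ✓ CMP  NZCV=1001
1: ✓ ADDNE  r3←0xda
2: · MOVPL
3: · SUBLT
4: ✓ CMP  NZCV=0010
5: ✓ MOVCS  r0←0x4d
6: · ADDLS
7: ✓ SUBGT  r0←0x58

FIX = (r3, 0xda)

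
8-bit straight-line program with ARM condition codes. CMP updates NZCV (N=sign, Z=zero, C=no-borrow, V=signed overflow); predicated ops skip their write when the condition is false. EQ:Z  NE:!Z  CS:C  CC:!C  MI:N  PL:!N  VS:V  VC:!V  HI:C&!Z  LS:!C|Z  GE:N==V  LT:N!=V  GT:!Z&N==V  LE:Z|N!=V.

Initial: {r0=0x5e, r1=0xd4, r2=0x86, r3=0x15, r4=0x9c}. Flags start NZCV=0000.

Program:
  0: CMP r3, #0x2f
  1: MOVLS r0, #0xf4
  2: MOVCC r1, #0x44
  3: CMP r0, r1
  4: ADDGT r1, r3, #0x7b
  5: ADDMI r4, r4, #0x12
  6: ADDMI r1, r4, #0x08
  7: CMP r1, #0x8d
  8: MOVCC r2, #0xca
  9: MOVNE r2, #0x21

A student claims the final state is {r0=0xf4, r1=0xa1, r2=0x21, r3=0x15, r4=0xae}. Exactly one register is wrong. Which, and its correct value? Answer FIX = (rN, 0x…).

FIX = (r1, 0xb6)

[0] flags=1000 → (cmp)
[1] flags=1000 LS?T → r0=0xf4
[2] flags=1000 CC?T → r1=0x44
[3] flags=1010 → (cmp)
[4] flags=1010 GT?F → skip
[5] flags=1010 MI?T → r4=0xae
[6] flags=1010 MI?T → r1=0xb6
[7] flags=0010 → (cmp)
[8] flags=0010 CC?F → skip
[9] flags=0010 NE?T → r2=0x21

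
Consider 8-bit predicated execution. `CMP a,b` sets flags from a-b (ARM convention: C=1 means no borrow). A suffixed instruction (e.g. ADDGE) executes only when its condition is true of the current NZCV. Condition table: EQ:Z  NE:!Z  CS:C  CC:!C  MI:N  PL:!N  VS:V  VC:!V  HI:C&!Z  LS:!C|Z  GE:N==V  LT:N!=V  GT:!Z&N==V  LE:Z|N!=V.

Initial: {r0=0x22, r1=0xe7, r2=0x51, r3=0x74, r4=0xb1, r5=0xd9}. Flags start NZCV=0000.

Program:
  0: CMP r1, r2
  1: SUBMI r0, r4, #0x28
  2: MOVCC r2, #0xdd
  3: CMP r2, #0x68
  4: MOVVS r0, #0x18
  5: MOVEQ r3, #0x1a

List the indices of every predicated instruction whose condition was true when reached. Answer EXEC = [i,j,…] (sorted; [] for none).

EXEC = [1]

0: ✓ CMP  NZCV=1010
1: ✓ SUBMI  r0←0x89
2: · MOVCC
3: ✓ CMP  NZCV=1000
4: · MOVVS
5: · MOVEQ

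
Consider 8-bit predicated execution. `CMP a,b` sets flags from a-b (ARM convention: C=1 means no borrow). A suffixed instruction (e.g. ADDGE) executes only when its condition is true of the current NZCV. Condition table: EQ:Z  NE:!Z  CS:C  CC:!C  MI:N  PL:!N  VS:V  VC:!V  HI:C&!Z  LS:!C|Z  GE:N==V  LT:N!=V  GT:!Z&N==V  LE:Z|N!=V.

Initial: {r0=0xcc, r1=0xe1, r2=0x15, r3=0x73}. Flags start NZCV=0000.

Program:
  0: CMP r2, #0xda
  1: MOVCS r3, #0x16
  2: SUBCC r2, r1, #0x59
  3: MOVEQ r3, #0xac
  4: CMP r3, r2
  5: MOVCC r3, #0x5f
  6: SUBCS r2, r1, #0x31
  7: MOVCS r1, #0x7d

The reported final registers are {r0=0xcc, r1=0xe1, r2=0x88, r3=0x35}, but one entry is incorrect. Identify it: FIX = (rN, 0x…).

FIX = (r3, 0x5f)

0: ✓ CMP  NZCV=0000
1: · MOVCS
2: ✓ SUBCC  r2←0x88
3: · MOVEQ
4: ✓ CMP  NZCV=1001
5: ✓ MOVCC  r3←0x5f
6: · SUBCS
7: · MOVCS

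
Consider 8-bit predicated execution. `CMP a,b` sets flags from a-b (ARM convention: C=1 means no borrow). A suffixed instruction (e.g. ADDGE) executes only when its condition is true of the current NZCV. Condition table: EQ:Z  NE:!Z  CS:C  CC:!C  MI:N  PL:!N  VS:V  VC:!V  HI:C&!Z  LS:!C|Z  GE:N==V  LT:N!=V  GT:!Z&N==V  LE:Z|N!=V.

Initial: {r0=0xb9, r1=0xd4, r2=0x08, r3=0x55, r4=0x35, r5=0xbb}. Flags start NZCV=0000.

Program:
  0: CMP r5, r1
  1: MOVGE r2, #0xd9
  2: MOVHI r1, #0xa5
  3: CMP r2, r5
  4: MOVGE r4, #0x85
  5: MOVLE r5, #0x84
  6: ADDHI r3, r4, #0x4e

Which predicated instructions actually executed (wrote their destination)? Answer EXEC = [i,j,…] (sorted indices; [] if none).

0: ✓ CMP  NZCV=1000
1: · MOVGE
2: · MOVHI
3: ✓ CMP  NZCV=0000
4: ✓ MOVGE  r4←0x85
5: · MOVLE
6: · ADDHI

EXEC = [4]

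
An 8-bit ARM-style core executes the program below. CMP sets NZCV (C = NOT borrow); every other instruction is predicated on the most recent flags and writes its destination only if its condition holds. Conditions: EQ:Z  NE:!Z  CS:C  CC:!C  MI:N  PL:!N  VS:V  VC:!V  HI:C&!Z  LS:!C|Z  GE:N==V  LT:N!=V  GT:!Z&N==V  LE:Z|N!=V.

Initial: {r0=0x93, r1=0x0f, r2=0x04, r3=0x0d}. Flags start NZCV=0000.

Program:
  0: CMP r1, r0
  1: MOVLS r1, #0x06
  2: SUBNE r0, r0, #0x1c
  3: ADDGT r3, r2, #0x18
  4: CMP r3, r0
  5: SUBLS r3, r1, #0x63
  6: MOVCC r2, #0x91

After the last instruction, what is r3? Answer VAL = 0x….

[0] flags=0000 → (cmp)
[1] flags=0000 LS?T → r1=0x06
[2] flags=0000 NE?T → r0=0x77
[3] flags=0000 GT?T → r3=0x1c
[4] flags=1000 → (cmp)
[5] flags=1000 LS?T → r3=0xa3
[6] flags=1000 CC?T → r2=0x91

VAL = 0xa3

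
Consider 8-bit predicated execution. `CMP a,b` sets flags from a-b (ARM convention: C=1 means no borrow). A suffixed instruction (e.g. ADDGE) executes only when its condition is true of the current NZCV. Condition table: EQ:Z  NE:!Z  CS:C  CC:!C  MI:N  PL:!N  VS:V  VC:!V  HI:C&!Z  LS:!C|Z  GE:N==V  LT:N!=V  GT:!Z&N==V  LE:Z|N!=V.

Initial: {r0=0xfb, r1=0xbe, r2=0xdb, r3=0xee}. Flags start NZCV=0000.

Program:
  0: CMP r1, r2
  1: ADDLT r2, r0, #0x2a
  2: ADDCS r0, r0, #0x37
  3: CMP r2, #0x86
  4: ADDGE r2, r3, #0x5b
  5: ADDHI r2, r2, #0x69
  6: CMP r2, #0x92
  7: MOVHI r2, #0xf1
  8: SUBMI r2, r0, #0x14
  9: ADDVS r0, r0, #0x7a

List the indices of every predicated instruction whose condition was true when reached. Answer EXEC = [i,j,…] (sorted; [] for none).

[0] flags=1000 → (cmp)
[1] flags=1000 LT?T → r2=0x25
[2] flags=1000 CS?F → skip
[3] flags=1001 → (cmp)
[4] flags=1001 GE?T → r2=0x49
[5] flags=1001 HI?F → skip
[6] flags=1001 → (cmp)
[7] flags=1001 HI?F → skip
[8] flags=1001 MI?T → r2=0xe7
[9] flags=1001 VS?T → r0=0x75

EXEC = [1,4,8,9]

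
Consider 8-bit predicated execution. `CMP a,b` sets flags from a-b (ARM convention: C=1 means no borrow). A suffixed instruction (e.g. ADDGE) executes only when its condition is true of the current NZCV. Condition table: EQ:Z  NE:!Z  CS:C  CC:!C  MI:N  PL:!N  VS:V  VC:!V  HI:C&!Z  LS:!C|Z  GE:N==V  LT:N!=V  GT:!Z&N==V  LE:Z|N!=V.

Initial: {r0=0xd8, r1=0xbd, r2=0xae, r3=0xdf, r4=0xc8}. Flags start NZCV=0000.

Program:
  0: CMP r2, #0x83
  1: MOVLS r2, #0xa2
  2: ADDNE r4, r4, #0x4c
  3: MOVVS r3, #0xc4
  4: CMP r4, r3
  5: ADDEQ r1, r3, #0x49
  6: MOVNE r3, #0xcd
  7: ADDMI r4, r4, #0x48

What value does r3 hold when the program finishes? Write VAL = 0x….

VAL = 0xcd

0: ✓ CMP  NZCV=0010
1: · MOVLS
2: ✓ ADDNE  r4←0x14
3: · MOVVS
4: ✓ CMP  NZCV=0000
5: · ADDEQ
6: ✓ MOVNE  r3←0xcd
7: · ADDMI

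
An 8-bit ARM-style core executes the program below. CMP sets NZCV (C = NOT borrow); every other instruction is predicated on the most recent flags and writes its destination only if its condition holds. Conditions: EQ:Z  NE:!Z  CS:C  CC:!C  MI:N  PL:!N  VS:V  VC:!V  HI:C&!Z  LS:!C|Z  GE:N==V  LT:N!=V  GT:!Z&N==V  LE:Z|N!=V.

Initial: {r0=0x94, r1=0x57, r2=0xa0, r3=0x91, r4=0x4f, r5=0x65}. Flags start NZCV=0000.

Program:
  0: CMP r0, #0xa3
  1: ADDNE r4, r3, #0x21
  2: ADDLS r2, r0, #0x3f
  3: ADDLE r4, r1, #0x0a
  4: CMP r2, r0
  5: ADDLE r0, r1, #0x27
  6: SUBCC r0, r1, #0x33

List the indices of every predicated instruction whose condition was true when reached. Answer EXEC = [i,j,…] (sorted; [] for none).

EXEC = [1,2,3]

0: ✓ CMP  NZCV=1000
1: ✓ ADDNE  r4←0xb2
2: ✓ ADDLS  r2←0xd3
3: ✓ ADDLE  r4←0x61
4: ✓ CMP  NZCV=0010
5: · ADDLE
6: · SUBCC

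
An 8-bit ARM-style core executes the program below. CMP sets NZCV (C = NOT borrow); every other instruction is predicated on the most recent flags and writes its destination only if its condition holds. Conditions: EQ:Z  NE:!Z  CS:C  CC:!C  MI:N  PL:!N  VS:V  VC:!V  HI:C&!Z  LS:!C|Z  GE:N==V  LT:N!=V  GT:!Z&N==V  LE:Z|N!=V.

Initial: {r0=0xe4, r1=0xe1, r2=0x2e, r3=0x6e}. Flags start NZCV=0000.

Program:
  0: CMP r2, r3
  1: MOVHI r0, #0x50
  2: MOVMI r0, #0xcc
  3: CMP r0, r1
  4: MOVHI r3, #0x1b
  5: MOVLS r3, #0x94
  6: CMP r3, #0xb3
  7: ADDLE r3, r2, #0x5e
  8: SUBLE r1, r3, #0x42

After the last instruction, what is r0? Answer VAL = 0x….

0: ✓ CMP  NZCV=1000
1: · MOVHI
2: ✓ MOVMI  r0←0xcc
3: ✓ CMP  NZCV=1000
4: · MOVHI
5: ✓ MOVLS  r3←0x94
6: ✓ CMP  NZCV=1000
7: ✓ ADDLE  r3←0x8c
8: ✓ SUBLE  r1←0x4a

VAL = 0xcc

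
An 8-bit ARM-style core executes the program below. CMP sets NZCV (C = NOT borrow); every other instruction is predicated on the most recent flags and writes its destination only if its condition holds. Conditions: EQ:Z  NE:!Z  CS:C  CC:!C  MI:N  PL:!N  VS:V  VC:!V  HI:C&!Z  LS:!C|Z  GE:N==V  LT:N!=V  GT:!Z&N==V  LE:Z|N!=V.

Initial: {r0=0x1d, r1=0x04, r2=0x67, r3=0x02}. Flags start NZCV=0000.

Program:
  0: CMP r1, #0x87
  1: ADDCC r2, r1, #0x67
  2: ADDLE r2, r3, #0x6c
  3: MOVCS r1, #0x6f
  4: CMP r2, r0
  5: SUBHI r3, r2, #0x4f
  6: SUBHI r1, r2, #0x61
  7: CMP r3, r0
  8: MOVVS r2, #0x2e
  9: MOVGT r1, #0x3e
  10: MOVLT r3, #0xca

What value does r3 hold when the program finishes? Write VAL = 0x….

VAL = 0xca

0: ✓ CMP  NZCV=0000
1: ✓ ADDCC  r2←0x6b
2: · ADDLE
3: · MOVCS
4: ✓ CMP  NZCV=0010
5: ✓ SUBHI  r3←0x1c
6: ✓ SUBHI  r1←0x0a
7: ✓ CMP  NZCV=1000
8: · MOVVS
9: · MOVGT
10: ✓ MOVLT  r3←0xca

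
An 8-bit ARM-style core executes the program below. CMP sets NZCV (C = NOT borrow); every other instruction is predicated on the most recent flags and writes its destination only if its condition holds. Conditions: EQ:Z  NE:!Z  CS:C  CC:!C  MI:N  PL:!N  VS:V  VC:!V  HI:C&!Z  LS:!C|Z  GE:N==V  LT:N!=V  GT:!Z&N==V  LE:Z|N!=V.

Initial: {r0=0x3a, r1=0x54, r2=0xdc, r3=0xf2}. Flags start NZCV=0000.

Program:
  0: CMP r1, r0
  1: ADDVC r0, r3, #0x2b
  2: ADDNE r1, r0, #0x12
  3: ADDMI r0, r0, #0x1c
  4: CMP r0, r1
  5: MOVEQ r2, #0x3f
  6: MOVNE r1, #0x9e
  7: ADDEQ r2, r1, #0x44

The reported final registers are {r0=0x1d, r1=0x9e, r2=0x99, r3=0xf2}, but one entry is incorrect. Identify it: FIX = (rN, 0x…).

0: ✓ CMP  NZCV=0010
1: ✓ ADDVC  r0←0x1d
2: ✓ ADDNE  r1←0x2f
3: · ADDMI
4: ✓ CMP  NZCV=1000
5: · MOVEQ
6: ✓ MOVNE  r1←0x9e
7: · ADDEQ

FIX = (r2, 0xdc)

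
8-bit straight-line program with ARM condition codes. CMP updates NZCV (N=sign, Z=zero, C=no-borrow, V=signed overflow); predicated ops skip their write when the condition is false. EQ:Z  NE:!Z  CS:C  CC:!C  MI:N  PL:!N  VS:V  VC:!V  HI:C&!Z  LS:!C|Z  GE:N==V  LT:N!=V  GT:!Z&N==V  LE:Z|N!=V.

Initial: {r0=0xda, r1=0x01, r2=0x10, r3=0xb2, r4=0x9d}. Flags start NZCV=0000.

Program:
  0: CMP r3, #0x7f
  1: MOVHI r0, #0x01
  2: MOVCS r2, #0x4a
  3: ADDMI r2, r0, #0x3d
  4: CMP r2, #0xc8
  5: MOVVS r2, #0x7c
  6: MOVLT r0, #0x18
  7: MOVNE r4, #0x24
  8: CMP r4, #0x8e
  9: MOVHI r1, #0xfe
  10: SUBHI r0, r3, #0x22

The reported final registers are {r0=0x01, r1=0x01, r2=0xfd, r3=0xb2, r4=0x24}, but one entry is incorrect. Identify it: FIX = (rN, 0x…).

FIX = (r2, 0x7c)

[0] flags=0011 → (cmp)
[1] flags=0011 HI?T → r0=0x01
[2] flags=0011 CS?T → r2=0x4a
[3] flags=0011 MI?F → skip
[4] flags=1001 → (cmp)
[5] flags=1001 VS?T → r2=0x7c
[6] flags=1001 LT?F → skip
[7] flags=1001 NE?T → r4=0x24
[8] flags=1001 → (cmp)
[9] flags=1001 HI?F → skip
[10] flags=1001 HI?F → skip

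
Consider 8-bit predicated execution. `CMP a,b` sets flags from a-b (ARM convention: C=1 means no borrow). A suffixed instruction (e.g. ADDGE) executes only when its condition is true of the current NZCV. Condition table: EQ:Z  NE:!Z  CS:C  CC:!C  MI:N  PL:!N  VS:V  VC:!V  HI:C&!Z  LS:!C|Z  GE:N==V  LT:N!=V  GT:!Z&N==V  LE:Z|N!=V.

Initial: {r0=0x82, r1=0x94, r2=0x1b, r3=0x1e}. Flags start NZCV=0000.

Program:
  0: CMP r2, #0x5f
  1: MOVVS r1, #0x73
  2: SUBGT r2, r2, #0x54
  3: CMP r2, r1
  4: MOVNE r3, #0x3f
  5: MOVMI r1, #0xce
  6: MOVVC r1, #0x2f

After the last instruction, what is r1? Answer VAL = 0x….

[0] flags=1000 → (cmp)
[1] flags=1000 VS?F → skip
[2] flags=1000 GT?F → skip
[3] flags=1001 → (cmp)
[4] flags=1001 NE?T → r3=0x3f
[5] flags=1001 MI?T → r1=0xce
[6] flags=1001 VC?F → skip

VAL = 0xce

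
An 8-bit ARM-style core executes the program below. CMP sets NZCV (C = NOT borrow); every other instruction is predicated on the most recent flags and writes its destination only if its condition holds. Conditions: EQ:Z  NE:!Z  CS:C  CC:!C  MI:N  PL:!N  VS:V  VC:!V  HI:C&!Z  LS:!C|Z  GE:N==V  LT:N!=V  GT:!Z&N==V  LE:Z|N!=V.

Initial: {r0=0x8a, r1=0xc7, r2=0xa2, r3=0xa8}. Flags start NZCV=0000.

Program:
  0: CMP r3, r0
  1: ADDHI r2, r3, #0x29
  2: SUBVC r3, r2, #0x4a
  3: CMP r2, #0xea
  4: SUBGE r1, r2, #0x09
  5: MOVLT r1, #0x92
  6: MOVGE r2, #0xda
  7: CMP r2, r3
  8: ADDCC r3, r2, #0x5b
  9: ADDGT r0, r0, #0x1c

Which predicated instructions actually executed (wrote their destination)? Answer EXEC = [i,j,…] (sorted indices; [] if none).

EXEC = [1,2,5,9]

[0] flags=0010 → (cmp)
[1] flags=0010 HI?T → r2=0xd1
[2] flags=0010 VC?T → r3=0x87
[3] flags=1000 → (cmp)
[4] flags=1000 GE?F → skip
[5] flags=1000 LT?T → r1=0x92
[6] flags=1000 GE?F → skip
[7] flags=0010 → (cmp)
[8] flags=0010 CC?F → skip
[9] flags=0010 GT?T → r0=0xa6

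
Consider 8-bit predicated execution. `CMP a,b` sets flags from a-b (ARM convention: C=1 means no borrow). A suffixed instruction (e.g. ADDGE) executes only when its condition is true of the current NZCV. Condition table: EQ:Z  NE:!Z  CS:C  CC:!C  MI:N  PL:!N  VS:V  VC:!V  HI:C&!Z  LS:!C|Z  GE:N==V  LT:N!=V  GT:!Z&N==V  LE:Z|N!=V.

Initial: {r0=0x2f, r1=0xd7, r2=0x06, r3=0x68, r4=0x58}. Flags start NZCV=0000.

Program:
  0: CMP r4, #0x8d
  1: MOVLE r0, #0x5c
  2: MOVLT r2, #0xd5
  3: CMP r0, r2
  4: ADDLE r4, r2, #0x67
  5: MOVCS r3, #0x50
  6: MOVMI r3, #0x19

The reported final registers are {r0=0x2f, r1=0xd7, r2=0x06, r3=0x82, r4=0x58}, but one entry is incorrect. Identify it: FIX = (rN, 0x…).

FIX = (r3, 0x50)

[0] flags=1001 → (cmp)
[1] flags=1001 LE?F → skip
[2] flags=1001 LT?F → skip
[3] flags=0010 → (cmp)
[4] flags=0010 LE?F → skip
[5] flags=0010 CS?T → r3=0x50
[6] flags=0010 MI?F → skip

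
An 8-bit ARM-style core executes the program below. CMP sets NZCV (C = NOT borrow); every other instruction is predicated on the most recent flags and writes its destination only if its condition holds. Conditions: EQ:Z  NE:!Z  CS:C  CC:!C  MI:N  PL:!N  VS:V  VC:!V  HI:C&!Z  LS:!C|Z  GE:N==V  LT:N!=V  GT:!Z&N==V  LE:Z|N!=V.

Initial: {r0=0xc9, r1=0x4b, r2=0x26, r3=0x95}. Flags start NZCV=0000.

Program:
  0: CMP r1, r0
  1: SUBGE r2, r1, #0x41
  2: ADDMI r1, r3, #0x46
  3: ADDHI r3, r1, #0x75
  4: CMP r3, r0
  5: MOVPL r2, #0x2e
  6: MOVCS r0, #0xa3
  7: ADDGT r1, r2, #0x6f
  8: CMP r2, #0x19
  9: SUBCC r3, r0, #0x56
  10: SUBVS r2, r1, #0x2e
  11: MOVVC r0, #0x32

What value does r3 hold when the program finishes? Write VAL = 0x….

VAL = 0x73

[0] flags=1001 → (cmp)
[1] flags=1001 GE?T → r2=0x0a
[2] flags=1001 MI?T → r1=0xdb
[3] flags=1001 HI?F → skip
[4] flags=1000 → (cmp)
[5] flags=1000 PL?F → skip
[6] flags=1000 CS?F → skip
[7] flags=1000 GT?F → skip
[8] flags=1000 → (cmp)
[9] flags=1000 CC?T → r3=0x73
[10] flags=1000 VS?F → skip
[11] flags=1000 VC?T → r0=0x32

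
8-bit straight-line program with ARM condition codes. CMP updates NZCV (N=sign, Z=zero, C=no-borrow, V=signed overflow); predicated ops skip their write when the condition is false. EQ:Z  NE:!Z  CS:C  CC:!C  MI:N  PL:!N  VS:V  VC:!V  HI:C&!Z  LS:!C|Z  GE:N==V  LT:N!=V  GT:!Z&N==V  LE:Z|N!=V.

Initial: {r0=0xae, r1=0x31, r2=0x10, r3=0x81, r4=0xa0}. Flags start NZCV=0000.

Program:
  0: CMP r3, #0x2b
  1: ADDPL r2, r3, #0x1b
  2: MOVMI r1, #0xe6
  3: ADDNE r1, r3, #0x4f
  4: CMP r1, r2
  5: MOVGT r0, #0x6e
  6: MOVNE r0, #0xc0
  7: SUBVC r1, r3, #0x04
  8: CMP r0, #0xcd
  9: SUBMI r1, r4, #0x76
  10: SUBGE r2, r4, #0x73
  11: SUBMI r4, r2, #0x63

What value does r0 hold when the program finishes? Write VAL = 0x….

VAL = 0xc0

[0] flags=0011 → (cmp)
[1] flags=0011 PL?T → r2=0x9c
[2] flags=0011 MI?F → skip
[3] flags=0011 NE?T → r1=0xd0
[4] flags=0010 → (cmp)
[5] flags=0010 GT?T → r0=0x6e
[6] flags=0010 NE?T → r0=0xc0
[7] flags=0010 VC?T → r1=0x7d
[8] flags=1000 → (cmp)
[9] flags=1000 MI?T → r1=0x2a
[10] flags=1000 GE?F → skip
[11] flags=1000 MI?T → r4=0x39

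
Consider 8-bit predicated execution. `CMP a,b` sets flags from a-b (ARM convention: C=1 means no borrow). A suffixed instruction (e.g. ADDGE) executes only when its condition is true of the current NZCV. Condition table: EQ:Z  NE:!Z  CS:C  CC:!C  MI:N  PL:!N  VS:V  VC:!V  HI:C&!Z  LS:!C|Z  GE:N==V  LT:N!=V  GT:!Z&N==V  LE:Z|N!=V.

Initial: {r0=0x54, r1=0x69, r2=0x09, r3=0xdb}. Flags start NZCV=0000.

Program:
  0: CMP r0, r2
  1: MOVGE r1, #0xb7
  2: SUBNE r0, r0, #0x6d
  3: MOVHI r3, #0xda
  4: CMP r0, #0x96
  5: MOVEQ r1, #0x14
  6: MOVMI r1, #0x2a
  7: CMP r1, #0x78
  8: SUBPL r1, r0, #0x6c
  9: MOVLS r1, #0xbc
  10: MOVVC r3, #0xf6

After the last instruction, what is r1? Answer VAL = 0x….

[0] flags=0010 → (cmp)
[1] flags=0010 GE?T → r1=0xb7
[2] flags=0010 NE?T → r0=0xe7
[3] flags=0010 HI?T → r3=0xda
[4] flags=0010 → (cmp)
[5] flags=0010 EQ?F → skip
[6] flags=0010 MI?F → skip
[7] flags=0011 → (cmp)
[8] flags=0011 PL?T → r1=0x7b
[9] flags=0011 LS?F → skip
[10] flags=0011 VC?F → skip

VAL = 0x7b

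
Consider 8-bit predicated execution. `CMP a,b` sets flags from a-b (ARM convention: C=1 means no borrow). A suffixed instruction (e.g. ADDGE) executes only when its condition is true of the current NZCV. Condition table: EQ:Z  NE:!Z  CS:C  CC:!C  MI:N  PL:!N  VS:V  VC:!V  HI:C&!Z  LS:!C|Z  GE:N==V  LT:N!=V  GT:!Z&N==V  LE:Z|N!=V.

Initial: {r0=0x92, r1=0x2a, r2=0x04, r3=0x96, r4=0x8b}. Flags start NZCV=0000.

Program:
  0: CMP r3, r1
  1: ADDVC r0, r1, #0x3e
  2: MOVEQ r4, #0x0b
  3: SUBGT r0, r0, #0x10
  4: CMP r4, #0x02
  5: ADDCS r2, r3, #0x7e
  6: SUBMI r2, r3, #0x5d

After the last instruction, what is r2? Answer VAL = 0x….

0: ✓ CMP  NZCV=0011
1: · ADDVC
2: · MOVEQ
3: · SUBGT
4: ✓ CMP  NZCV=1010
5: ✓ ADDCS  r2←0x14
6: ✓ SUBMI  r2←0x39

VAL = 0x39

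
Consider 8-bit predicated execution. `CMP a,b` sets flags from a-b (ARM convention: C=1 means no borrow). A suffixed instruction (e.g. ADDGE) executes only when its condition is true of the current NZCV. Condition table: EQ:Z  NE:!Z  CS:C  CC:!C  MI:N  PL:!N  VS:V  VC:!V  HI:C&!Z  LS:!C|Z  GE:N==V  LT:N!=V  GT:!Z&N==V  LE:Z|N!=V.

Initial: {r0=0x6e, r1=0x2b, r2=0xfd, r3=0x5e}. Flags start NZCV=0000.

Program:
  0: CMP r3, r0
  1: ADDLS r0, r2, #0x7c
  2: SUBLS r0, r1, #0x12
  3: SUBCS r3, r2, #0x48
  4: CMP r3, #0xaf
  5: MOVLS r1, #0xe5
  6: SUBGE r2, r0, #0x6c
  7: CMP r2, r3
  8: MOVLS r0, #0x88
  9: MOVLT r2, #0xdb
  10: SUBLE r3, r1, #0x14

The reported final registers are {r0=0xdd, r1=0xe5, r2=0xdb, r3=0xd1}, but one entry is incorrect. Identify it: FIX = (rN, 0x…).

[0] flags=1000 → (cmp)
[1] flags=1000 LS?T → r0=0x79
[2] flags=1000 LS?T → r0=0x19
[3] flags=1000 CS?F → skip
[4] flags=1001 → (cmp)
[5] flags=1001 LS?T → r1=0xe5
[6] flags=1001 GE?T → r2=0xad
[7] flags=0011 → (cmp)
[8] flags=0011 LS?F → skip
[9] flags=0011 LT?T → r2=0xdb
[10] flags=0011 LE?T → r3=0xd1

FIX = (r0, 0x19)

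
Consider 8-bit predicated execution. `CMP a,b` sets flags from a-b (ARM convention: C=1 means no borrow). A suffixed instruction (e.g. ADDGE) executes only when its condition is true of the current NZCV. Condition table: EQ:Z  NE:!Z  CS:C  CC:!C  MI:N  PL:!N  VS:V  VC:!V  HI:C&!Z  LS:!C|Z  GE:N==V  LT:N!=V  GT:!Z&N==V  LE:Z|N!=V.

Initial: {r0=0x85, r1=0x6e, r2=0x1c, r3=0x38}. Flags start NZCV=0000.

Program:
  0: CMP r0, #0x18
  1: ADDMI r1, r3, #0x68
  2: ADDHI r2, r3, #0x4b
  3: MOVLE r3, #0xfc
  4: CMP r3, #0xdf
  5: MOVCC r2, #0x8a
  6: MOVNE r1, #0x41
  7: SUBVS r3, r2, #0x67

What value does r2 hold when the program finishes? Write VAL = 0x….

0: ✓ CMP  NZCV=0011
1: · ADDMI
2: ✓ ADDHI  r2←0x83
3: ✓ MOVLE  r3←0xfc
4: ✓ CMP  NZCV=0010
5: · MOVCC
6: ✓ MOVNE  r1←0x41
7: · SUBVS

VAL = 0x83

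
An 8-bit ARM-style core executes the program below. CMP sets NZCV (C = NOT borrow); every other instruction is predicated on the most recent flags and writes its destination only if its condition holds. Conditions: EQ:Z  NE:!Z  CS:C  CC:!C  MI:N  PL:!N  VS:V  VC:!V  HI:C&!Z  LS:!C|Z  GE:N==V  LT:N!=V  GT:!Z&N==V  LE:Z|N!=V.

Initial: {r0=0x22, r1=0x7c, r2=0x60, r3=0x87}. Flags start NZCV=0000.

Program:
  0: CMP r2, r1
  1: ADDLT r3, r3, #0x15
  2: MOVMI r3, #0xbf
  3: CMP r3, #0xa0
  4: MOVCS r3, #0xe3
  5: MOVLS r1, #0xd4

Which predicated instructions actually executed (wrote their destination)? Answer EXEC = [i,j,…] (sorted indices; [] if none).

EXEC = [1,2,4]

0: ✓ CMP  NZCV=1000
1: ✓ ADDLT  r3←0x9c
2: ✓ MOVMI  r3←0xbf
3: ✓ CMP  NZCV=0010
4: ✓ MOVCS  r3←0xe3
5: · MOVLS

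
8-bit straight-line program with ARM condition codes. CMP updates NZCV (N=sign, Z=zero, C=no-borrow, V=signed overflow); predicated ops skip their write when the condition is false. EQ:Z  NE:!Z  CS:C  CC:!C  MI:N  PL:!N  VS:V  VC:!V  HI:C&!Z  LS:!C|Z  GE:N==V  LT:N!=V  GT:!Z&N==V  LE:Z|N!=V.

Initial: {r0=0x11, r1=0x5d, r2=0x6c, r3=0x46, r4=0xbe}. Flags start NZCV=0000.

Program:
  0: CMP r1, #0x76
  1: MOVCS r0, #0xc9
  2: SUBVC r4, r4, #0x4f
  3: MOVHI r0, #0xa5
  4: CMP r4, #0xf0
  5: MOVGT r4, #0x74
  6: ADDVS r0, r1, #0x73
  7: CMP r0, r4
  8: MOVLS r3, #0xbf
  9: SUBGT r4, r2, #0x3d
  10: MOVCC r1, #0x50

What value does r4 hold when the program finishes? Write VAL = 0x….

[0] flags=1000 → (cmp)
[1] flags=1000 CS?F → skip
[2] flags=1000 VC?T → r4=0x6f
[3] flags=1000 HI?F → skip
[4] flags=0000 → (cmp)
[5] flags=0000 GT?T → r4=0x74
[6] flags=0000 VS?F → skip
[7] flags=1000 → (cmp)
[8] flags=1000 LS?T → r3=0xbf
[9] flags=1000 GT?F → skip
[10] flags=1000 CC?T → r1=0x50

VAL = 0x74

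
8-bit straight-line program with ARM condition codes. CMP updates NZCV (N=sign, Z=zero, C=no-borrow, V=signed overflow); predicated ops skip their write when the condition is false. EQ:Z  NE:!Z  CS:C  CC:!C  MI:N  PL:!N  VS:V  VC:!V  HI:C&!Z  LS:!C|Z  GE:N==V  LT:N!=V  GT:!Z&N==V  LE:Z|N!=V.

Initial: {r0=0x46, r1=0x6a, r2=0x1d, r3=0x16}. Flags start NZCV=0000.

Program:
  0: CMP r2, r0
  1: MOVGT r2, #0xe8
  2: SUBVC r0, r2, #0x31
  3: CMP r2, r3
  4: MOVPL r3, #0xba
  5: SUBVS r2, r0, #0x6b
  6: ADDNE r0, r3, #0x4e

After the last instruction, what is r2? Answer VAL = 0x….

[0] flags=1000 → (cmp)
[1] flags=1000 GT?F → skip
[2] flags=1000 VC?T → r0=0xec
[3] flags=0010 → (cmp)
[4] flags=0010 PL?T → r3=0xba
[5] flags=0010 VS?F → skip
[6] flags=0010 NE?T → r0=0x08

VAL = 0x1d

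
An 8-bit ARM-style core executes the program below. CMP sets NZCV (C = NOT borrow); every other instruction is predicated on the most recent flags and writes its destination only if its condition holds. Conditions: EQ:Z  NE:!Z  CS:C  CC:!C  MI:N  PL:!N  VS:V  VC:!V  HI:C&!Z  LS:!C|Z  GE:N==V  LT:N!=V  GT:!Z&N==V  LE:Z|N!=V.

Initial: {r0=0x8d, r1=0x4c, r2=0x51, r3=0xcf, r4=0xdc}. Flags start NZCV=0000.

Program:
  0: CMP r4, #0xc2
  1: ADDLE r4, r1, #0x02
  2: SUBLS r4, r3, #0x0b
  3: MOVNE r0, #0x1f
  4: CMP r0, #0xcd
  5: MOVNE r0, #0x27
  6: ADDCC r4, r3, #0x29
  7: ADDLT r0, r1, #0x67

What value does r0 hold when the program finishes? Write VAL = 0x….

VAL = 0x27

0: ✓ CMP  NZCV=0010
1: · ADDLE
2: · SUBLS
3: ✓ MOVNE  r0←0x1f
4: ✓ CMP  NZCV=0000
5: ✓ MOVNE  r0←0x27
6: ✓ ADDCC  r4←0xf8
7: · ADDLT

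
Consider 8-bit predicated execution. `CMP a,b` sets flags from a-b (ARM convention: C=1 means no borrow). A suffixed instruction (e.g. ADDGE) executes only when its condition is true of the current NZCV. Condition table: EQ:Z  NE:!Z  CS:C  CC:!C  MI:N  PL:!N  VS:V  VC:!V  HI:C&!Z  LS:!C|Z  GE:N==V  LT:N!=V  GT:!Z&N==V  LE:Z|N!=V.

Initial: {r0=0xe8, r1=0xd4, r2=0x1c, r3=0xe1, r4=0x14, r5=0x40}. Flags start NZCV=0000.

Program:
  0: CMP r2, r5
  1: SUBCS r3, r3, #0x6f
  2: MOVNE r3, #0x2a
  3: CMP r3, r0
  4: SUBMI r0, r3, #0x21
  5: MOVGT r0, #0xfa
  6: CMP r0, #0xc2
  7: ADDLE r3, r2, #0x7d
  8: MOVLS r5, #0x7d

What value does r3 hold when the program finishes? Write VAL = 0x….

VAL = 0x2a

0: ✓ CMP  NZCV=1000
1: · SUBCS
2: ✓ MOVNE  r3←0x2a
3: ✓ CMP  NZCV=0000
4: · SUBMI
5: ✓ MOVGT  r0←0xfa
6: ✓ CMP  NZCV=0010
7: · ADDLE
8: · MOVLS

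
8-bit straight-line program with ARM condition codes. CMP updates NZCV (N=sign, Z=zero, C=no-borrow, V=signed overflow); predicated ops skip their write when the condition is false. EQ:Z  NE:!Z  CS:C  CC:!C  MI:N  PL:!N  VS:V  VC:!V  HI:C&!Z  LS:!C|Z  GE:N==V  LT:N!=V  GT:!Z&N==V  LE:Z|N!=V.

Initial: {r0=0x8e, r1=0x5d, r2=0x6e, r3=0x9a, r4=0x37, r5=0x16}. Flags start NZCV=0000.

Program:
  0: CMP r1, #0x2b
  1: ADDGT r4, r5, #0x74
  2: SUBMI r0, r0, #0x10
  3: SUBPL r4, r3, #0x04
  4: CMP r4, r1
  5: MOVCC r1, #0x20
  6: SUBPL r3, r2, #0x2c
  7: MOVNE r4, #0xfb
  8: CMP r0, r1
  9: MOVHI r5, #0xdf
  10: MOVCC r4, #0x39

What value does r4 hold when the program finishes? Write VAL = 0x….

0: ✓ CMP  NZCV=0010
1: ✓ ADDGT  r4←0x8a
2: · SUBMI
3: ✓ SUBPL  r4←0x96
4: ✓ CMP  NZCV=0011
5: · MOVCC
6: ✓ SUBPL  r3←0x42
7: ✓ MOVNE  r4←0xfb
8: ✓ CMP  NZCV=0011
9: ✓ MOVHI  r5←0xdf
10: · MOVCC

VAL = 0xfb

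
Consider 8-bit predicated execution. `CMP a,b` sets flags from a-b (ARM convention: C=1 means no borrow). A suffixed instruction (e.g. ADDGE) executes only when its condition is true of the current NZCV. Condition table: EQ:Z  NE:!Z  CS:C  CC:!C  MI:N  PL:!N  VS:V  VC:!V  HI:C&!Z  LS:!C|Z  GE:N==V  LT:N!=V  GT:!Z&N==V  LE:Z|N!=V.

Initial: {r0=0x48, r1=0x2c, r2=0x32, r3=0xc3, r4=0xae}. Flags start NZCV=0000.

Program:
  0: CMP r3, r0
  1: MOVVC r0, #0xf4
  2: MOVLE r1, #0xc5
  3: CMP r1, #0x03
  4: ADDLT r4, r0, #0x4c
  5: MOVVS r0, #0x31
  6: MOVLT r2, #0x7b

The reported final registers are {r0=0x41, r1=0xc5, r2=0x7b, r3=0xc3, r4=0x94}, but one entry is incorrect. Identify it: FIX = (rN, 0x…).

[0] flags=0011 → (cmp)
[1] flags=0011 VC?F → skip
[2] flags=0011 LE?T → r1=0xc5
[3] flags=1010 → (cmp)
[4] flags=1010 LT?T → r4=0x94
[5] flags=1010 VS?F → skip
[6] flags=1010 LT?T → r2=0x7b

FIX = (r0, 0x48)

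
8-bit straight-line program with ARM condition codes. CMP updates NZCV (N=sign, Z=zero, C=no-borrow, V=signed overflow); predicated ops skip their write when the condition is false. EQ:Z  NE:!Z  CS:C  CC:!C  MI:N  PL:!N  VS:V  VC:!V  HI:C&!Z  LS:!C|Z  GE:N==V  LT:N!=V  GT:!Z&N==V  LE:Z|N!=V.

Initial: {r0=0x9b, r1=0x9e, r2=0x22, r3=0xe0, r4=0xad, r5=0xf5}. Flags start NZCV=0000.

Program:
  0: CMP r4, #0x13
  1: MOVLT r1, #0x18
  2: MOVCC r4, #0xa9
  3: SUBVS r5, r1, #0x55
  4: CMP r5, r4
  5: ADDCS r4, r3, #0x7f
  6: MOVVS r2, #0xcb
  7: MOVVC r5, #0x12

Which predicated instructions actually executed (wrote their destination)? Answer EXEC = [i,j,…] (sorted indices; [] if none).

0: ✓ CMP  NZCV=1010
1: ✓ MOVLT  r1←0x18
2: · MOVCC
3: · SUBVS
4: ✓ CMP  NZCV=0010
5: ✓ ADDCS  r4←0x5f
6: · MOVVS
7: ✓ MOVVC  r5←0x12

EXEC = [1,5,7]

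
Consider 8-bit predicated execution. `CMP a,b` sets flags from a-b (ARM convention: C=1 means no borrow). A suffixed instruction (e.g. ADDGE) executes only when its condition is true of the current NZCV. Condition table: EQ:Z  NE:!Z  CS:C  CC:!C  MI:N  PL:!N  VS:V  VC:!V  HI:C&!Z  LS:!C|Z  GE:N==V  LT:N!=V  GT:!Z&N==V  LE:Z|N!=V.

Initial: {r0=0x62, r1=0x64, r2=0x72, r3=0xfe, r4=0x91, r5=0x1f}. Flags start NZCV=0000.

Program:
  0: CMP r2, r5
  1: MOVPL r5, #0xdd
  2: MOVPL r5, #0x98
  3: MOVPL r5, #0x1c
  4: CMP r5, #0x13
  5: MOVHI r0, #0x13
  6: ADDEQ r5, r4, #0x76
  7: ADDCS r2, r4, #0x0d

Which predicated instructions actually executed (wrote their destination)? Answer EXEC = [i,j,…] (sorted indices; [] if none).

[0] flags=0010 → (cmp)
[1] flags=0010 PL?T → r5=0xdd
[2] flags=0010 PL?T → r5=0x98
[3] flags=0010 PL?T → r5=0x1c
[4] flags=0010 → (cmp)
[5] flags=0010 HI?T → r0=0x13
[6] flags=0010 EQ?F → skip
[7] flags=0010 CS?T → r2=0x9e

EXEC = [1,2,3,5,7]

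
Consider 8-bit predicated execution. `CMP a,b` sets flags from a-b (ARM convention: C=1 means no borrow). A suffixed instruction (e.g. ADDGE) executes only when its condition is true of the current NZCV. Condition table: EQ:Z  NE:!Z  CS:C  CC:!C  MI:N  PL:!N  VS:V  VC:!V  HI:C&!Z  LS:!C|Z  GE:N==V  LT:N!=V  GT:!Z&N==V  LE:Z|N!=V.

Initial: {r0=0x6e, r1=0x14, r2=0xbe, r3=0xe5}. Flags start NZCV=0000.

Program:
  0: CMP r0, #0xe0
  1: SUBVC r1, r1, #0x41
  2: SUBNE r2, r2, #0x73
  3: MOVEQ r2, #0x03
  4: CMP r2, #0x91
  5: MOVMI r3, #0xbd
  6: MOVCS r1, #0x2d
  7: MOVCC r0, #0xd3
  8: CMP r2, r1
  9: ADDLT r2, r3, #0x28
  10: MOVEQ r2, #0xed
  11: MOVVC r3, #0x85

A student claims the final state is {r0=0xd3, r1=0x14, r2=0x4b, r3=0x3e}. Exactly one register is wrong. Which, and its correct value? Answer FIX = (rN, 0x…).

FIX = (r3, 0x85)

0: ✓ CMP  NZCV=1001
1: · SUBVC
2: ✓ SUBNE  r2←0x4b
3: · MOVEQ
4: ✓ CMP  NZCV=1001
5: ✓ MOVMI  r3←0xbd
6: · MOVCS
7: ✓ MOVCC  r0←0xd3
8: ✓ CMP  NZCV=0010
9: · ADDLT
10: · MOVEQ
11: ✓ MOVVC  r3←0x85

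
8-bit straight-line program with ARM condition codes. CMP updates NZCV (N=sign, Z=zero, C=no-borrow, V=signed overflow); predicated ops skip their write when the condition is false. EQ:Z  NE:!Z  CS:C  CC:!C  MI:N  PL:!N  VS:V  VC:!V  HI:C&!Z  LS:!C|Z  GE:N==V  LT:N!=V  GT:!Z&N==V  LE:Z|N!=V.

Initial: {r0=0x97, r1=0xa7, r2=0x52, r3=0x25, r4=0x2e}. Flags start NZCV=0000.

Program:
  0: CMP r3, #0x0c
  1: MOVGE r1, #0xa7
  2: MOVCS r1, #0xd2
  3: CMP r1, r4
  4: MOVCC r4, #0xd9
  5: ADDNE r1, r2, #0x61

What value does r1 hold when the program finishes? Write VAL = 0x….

VAL = 0xb3

[0] flags=0010 → (cmp)
[1] flags=0010 GE?T → r1=0xa7
[2] flags=0010 CS?T → r1=0xd2
[3] flags=1010 → (cmp)
[4] flags=1010 CC?F → skip
[5] flags=1010 NE?T → r1=0xb3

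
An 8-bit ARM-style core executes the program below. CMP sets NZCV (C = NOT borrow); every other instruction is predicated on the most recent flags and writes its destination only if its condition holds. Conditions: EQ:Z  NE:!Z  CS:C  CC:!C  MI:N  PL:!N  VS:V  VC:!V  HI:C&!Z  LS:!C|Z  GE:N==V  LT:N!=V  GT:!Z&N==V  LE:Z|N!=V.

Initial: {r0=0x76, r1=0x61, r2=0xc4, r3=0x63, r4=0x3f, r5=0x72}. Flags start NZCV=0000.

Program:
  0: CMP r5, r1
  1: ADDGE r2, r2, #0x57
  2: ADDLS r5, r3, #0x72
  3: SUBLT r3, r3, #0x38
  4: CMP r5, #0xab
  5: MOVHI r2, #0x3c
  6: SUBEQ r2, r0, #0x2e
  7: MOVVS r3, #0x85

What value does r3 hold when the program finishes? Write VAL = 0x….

[0] flags=0010 → (cmp)
[1] flags=0010 GE?T → r2=0x1b
[2] flags=0010 LS?F → skip
[3] flags=0010 LT?F → skip
[4] flags=1001 → (cmp)
[5] flags=1001 HI?F → skip
[6] flags=1001 EQ?F → skip
[7] flags=1001 VS?T → r3=0x85

VAL = 0x85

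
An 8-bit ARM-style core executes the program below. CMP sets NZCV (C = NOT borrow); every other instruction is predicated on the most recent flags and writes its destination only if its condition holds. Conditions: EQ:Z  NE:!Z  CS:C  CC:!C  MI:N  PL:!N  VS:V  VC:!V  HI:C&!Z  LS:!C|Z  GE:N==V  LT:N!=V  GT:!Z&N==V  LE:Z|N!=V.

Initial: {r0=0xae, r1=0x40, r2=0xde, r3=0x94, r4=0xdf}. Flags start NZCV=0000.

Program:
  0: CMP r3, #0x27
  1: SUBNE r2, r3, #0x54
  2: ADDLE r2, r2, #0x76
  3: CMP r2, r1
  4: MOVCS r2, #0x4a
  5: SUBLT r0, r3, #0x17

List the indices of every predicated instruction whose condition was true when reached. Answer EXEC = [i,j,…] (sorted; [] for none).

0: ✓ CMP  NZCV=0011
1: ✓ SUBNE  r2←0x40
2: ✓ ADDLE  r2←0xb6
3: ✓ CMP  NZCV=0011
4: ✓ MOVCS  r2←0x4a
5: ✓ SUBLT  r0←0x7d

EXEC = [1,2,4,5]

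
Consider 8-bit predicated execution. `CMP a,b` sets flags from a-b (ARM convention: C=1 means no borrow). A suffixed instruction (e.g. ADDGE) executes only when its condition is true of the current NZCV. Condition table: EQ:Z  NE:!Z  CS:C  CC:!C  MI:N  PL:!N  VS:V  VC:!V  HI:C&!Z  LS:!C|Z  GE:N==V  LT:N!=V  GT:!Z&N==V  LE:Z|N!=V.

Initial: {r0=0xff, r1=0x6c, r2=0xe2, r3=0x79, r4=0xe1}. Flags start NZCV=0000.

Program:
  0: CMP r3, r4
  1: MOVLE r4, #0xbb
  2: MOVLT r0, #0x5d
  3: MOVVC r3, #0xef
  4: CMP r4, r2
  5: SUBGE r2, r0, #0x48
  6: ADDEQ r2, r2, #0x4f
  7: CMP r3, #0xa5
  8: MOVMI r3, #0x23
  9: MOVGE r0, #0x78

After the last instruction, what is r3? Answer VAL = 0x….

VAL = 0x23

0: ✓ CMP  NZCV=1001
1: · MOVLE
2: · MOVLT
3: · MOVVC
4: ✓ CMP  NZCV=1000
5: · SUBGE
6: · ADDEQ
7: ✓ CMP  NZCV=1001
8: ✓ MOVMI  r3←0x23
9: ✓ MOVGE  r0←0x78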